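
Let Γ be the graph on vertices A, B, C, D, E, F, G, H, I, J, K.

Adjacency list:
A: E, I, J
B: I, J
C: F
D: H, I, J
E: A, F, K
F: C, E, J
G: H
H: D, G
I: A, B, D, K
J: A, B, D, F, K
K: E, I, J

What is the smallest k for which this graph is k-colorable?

G and H are adjacent, so at least 2 colors are needed.
2 colors suffice: color red → {C, E, H, I, J}; color blue → {A, B, D, F, G, K}. No two adjacent vertices share a color.

2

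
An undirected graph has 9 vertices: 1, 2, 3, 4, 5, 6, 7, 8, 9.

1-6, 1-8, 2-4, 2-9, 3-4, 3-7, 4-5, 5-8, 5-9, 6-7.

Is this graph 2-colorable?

No

The cycle 1-8-5-4-3-7-6-1 has odd length 7, so it cannot be 2-colored; at least 3 colors are needed.
So 2 colors are not enough.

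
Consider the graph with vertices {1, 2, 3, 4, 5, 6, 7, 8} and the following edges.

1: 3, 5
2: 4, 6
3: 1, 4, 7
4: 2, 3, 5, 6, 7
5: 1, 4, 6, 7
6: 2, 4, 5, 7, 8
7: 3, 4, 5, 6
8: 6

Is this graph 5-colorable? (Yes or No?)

The chromatic number is 4. 4, 5, 6, 7 form a clique, so at least 4 colors are needed.
4 colors suffice: color a → {3, 6}; color b → {1, 4, 8}; color c → {2, 7}; color d → {5}.
Since 5 ≥ 4, a proper 5-coloring certainly exists.

Yes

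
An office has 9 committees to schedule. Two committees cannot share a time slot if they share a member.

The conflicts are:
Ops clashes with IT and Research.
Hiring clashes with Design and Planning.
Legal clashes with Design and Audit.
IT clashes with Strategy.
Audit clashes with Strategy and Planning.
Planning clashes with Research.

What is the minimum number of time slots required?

3

The cycle Design-Hiring-Planning-Audit-Legal-Design has odd length 5, so it cannot be 2-colored; at least 3 time slots are needed.
3 time slots suffice: Ops=1, Hiring=2, Legal=3, IT=2, Design=1, Audit=2, Strategy=1, Planning=1, Research=2. Each listed conflict is separated.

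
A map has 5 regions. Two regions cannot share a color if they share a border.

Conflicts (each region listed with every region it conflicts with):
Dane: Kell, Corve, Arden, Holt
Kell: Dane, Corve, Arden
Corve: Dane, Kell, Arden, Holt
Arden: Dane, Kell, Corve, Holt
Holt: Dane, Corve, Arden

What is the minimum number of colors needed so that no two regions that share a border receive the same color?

Dane, Kell, Corve, Arden are mutually in conflict, so at least 4 colors are needed.
4 colors suffice: color 1 → {Arden}; color 2 → {Corve}; color 3 → {Dane}; color 4 → {Kell, Holt}. No two conflicting regions share a color.

4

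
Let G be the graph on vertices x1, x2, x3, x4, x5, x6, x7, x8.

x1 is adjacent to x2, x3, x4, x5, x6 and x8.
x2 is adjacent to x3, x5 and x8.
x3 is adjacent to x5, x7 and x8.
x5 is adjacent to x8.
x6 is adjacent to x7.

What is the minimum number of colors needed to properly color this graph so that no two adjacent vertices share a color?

5

x1, x2, x3, x5, x8 form a clique, so at least 5 colors are needed.
5 colors suffice: color 1 → {x1, x7}; color 2 → {x3, x4, x6}; color 3 → {x8}; color 4 → {x2}; color 5 → {x5}. Each edge has distinct colors on its endpoints.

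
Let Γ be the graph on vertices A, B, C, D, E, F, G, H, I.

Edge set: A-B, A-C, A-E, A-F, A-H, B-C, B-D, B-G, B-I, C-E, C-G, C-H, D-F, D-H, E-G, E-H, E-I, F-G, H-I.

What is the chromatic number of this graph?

4

A, C, E, H are pairwise adjacent (a clique of size 4), so at least 4 colors are needed.
4 colors suffice: color 1 → {A, D, G, I}; color 2 → {C, F}; color 3 → {B, E}; color 4 → {H}. Every edge joins two different colors.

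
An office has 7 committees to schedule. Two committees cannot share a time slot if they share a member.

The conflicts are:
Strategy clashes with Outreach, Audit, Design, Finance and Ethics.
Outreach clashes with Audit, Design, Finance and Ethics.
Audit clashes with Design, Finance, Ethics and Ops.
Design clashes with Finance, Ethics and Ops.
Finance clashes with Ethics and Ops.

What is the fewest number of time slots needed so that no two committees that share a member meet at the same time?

Strategy, Outreach, Audit, Design, Finance, Ethics pairwise conflict, so at least 6 time slots are needed.
6 time slots suffice: time slot 1 → {Audit}; time slot 2 → {Design}; time slot 3 → {Finance}; time slot 4 → {Ethics, Ops}; time slot 5 → {Strategy}; time slot 6 → {Outreach}. Every pair that conflicts lands in different time slots.

6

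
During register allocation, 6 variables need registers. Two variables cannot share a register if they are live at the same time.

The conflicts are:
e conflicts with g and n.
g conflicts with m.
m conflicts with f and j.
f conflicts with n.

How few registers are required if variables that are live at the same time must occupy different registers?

3

The cycle g-m-f-n-e-g has odd length 5, so it cannot be 2-colored; at least 3 registers are needed.
3 registers suffice: register 1 → {e, m}; register 2 → {g, f, j}; register 3 → {n}. No two conflicting variables share a register.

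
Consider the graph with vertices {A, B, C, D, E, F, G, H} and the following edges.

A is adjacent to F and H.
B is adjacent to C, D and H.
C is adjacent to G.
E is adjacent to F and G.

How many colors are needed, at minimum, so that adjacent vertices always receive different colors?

The cycle C-G-E-F-A-H-B-C has odd length 7, so it cannot be 2-colored; at least 3 colors are needed.
3 colors suffice: color red → {B, F, G}; color blue → {C, D, E, H}; color green → {A}. No two adjacent vertices share a color.

3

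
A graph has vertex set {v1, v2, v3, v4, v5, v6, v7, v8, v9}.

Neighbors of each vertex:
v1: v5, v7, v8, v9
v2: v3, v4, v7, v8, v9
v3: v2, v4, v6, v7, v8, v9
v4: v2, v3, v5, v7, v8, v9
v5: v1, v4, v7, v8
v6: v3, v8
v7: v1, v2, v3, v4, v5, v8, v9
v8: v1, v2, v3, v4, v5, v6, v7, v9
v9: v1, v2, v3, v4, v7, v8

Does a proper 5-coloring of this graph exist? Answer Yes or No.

No

v2, v3, v4, v7, v8, v9 are mutually adjacent (a clique of size 6), so at least 6 colors are needed.
So 5 colors are not enough.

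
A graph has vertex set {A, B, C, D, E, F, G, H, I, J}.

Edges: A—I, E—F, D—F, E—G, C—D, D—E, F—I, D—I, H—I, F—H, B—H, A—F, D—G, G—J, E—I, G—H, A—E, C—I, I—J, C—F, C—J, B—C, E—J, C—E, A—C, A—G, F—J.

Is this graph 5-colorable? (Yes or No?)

The chromatic number is 5. A, C, E, F, I are mutually adjacent (a clique of size 5), so at least 5 colors are needed.
One proper 5-coloring: A=5, B=1, C=2, D=5, E=4, F=3, G=1, H=2, I=1, J=5.
That is already a proper 5-coloring.

Yes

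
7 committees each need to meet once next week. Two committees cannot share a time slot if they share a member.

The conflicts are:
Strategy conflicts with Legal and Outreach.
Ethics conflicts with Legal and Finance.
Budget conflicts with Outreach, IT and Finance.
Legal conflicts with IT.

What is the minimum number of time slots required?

The cycle IT-Budget-Outreach-Strategy-Legal-IT has odd length 5, so it cannot be 2-colored; at least 3 time slots are needed.
Using 3 time slots: Strategy=3, Ethics=3, Budget=1, Legal=1, Outreach=2, IT=2, Finance=2. Every pair that conflicts lands in different time slots.

3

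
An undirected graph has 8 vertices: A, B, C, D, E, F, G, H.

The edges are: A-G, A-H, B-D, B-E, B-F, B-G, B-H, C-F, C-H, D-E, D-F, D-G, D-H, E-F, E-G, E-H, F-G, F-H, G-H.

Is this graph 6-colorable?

Yes

The chromatic number is 6. B, D, E, F, G, H are pairwise adjacent (a clique of size 6), so at least 6 colors are needed.
6 colors suffice: color 1 → {H}; color 2 → {A, F}; color 3 → {C, G}; color 4 → {B}; color 5 → {E}; color 6 → {D}.
That is already a proper 6-coloring.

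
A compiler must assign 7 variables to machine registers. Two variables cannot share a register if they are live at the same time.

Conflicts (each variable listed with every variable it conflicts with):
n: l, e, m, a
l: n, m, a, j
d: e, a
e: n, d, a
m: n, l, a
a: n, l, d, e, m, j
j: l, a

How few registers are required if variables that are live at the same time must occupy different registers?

4

n, l, m, a pairwise conflict, so at least 4 registers are needed.
4 registers suffice: register 1 → {a}; register 2 → {l, e}; register 3 → {n, d, j}; register 4 → {m}. No two conflicting variables share a register.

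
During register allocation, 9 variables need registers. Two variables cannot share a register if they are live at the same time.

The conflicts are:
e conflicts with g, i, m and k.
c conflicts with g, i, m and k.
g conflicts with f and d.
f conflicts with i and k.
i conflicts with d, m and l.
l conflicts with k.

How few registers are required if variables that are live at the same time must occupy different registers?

e, i, m pairwise conflict, so at least 3 registers are needed.
A valid assignment using 3 registers: e=2, c=2, g=1, f=2, i=1, d=2, m=3, l=2, k=1. Every pair that conflicts lands in different registers.

3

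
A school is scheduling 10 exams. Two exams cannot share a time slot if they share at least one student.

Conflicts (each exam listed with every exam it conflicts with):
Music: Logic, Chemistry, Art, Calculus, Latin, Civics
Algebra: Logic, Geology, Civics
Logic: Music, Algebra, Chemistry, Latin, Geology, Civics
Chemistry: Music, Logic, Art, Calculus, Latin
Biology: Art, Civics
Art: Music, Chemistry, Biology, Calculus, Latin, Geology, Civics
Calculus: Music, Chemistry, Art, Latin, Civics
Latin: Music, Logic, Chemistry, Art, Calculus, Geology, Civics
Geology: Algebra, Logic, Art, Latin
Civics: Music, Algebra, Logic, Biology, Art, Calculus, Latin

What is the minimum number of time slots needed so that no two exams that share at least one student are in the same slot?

5

Music, Chemistry, Art, Calculus, Latin all conflict with each other, so at least 5 time slots are needed.
5 time slots suffice: time slot 1 → {Algebra, Biology, Latin}; time slot 2 → {Chemistry, Geology, Civics}; time slot 3 → {Logic, Art}; time slot 4 → {Music}; time slot 5 → {Calculus}. No two conflicting exams share a time slot.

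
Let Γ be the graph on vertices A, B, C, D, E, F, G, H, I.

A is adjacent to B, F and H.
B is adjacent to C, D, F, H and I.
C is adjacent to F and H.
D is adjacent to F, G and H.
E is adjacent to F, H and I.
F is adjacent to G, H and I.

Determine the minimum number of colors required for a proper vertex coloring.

B, D, F, H are mutually adjacent (a clique of size 4), so at least 4 colors are needed.
4 colors suffice: A=yellow, B=green, C=yellow, D=yellow, E=green, F=red, G=blue, H=blue, I=blue. Each edge has distinct colors on its endpoints.

4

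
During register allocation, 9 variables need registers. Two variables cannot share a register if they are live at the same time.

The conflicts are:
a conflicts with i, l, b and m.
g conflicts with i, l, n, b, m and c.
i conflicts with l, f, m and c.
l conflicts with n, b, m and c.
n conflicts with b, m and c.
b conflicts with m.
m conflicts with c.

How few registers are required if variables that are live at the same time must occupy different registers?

5

g, l, n, b, m all conflict with each other, so at least 5 registers are needed.
5 registers suffice: register 1 → {f, m}; register 2 → {l}; register 3 → {a, g}; register 4 → {i, n}; register 5 → {b, c}. Each listed conflict is separated.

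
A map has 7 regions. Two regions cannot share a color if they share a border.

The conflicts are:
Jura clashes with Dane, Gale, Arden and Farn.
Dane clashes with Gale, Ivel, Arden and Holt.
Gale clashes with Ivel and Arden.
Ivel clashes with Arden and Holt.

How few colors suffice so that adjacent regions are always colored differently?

Jura, Dane, Gale, Arden pairwise conflict, so at least 4 colors are needed.
4 colors suffice: color 1 → {Dane, Farn}; color 2 → {Arden, Holt}; color 3 → {Gale}; color 4 → {Jura, Ivel}. Each listed conflict is separated.

4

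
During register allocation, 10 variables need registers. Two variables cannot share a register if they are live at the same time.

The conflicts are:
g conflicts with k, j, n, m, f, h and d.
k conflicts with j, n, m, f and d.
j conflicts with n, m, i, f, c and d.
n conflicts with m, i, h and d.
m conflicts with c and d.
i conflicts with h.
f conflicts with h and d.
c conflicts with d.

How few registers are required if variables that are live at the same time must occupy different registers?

g, k, j, n, m, d are mutually in conflict, so at least 6 registers are needed.
A valid assignment using 6 registers: g=4, k=6, j=1, n=2, m=5, i=3, f=2, h=1, c=2, d=3. Each listed conflict is separated.

6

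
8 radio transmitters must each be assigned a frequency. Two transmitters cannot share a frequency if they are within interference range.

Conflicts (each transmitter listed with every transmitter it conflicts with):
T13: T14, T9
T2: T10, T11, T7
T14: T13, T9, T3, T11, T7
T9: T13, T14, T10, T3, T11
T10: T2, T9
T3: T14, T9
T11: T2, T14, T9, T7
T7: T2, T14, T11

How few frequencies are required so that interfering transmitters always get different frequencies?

3

T2, T11, T7 are mutually in conflict, so at least 3 frequencies are needed.
3 frequencies suffice: T13=3, T2=2, T14=2, T9=1, T10=3, T3=3, T11=3, T7=1. Each listed conflict is separated.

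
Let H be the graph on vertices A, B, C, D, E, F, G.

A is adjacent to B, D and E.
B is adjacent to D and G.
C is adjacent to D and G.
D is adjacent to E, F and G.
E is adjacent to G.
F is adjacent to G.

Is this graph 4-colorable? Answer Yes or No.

The chromatic number is 3. D, F, G are pairwise adjacent, so at least 3 colors are needed.
3 colors suffice: color 1 → {D}; color 2 → {A, G}; color 3 → {B, C, E, F}.
Since 4 ≥ 3, a proper 4-coloring certainly exists.

Yes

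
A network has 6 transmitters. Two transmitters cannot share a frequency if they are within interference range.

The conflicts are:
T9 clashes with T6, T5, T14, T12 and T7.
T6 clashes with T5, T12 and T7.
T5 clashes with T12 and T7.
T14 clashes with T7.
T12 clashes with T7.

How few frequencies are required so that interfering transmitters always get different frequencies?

T9, T6, T5, T12, T7 are mutually in conflict, so at least 5 frequencies are needed.
5 frequencies suffice: frequency 1 → {T7}; frequency 2 → {T9}; frequency 3 → {T14, T12}; frequency 4 → {T6}; frequency 5 → {T5}. Every pair that conflicts lands in different frequencies.

5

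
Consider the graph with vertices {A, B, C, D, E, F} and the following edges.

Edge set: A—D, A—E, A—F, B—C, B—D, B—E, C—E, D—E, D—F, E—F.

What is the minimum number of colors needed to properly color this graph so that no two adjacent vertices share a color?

A, D, E, F form a clique, so at least 4 colors are needed.
One proper 4-coloring: A=4, B=3, C=2, D=2, E=1, F=3. Every edge joins two different colors.

4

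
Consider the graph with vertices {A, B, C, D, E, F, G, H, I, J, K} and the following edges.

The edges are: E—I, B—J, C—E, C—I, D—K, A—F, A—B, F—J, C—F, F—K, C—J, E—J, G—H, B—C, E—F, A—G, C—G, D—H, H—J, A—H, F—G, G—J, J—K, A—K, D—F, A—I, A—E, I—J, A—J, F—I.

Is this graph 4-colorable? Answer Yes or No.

C, E, F, I, J form a clique, so at least 5 colors are needed.
So 4 colors are not enough.

No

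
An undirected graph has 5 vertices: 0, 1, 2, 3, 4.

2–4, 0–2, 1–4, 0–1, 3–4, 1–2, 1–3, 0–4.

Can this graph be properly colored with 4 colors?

The chromatic number is 4. 0, 1, 2, 4 are mutually adjacent (a clique of size 4), so at least 4 colors are needed.
4 colors suffice: color a → {1}; color b → {4}; color c → {2, 3}; color d → {0}.
That is already a proper 4-coloring.

Yes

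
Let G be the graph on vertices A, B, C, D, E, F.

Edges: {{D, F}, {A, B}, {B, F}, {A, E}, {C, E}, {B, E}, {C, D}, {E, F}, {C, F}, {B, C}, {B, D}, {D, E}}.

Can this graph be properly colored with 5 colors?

The chromatic number is 5. B, C, D, E, F are pairwise adjacent (a clique of size 5), so at least 5 colors are needed.
5 colors suffice: color red → {B}; color blue → {E}; color green → {A, D}; color yellow → {C}; color purple → {F}.
That is already a proper 5-coloring.

Yes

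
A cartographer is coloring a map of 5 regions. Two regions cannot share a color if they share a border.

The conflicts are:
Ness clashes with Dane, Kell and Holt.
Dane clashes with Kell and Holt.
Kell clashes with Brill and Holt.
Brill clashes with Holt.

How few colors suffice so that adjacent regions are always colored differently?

4

Ness, Dane, Kell, Holt are mutually in conflict, so at least 4 colors are needed.
4 colors suffice: Ness=4, Dane=3, Kell=2, Brill=3, Holt=1. Every pair that conflicts lands in different colors.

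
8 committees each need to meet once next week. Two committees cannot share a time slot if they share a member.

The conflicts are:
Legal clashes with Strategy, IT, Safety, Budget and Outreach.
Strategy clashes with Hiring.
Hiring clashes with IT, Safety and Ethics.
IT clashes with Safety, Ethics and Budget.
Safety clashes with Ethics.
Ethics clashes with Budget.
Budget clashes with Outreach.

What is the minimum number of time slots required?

4

Hiring, IT, Safety, Ethics are mutually in conflict, so at least 4 time slots are needed.
A valid assignment using 4 time slots: Legal=1, Strategy=2, Hiring=4, IT=2, Safety=3, Ethics=1, Budget=3, Outreach=2. Every pair that conflicts lands in different time slots.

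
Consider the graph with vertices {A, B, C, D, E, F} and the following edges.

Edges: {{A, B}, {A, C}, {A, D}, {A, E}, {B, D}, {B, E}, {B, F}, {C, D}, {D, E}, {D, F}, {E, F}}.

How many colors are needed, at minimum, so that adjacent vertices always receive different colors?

B, D, E, F are mutually adjacent (a clique of size 4), so at least 4 colors are needed.
4 colors suffice: A=green, B=yellow, C=blue, D=red, E=blue, F=green. No two adjacent vertices share a color.

4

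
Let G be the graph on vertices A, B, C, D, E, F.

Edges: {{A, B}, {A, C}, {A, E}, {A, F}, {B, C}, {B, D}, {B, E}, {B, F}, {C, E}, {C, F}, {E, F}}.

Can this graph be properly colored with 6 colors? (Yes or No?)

Yes

The chromatic number is 5. A, B, C, E, F are mutually adjacent (a clique of size 5), so at least 5 colors are needed.
5 colors suffice: color 1 → {B}; color 2 → {A, D}; color 3 → {F}; color 4 → {C}; color 5 → {E}.
Since 6 ≥ 5, a proper 6-coloring certainly exists.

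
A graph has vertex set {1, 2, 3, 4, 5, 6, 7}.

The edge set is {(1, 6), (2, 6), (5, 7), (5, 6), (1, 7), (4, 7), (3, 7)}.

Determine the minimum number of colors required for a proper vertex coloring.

5 and 6 are adjacent, so at least 2 colors are needed.
A valid assignment using 2 colors: 1=b, 2=b, 3=b, 4=b, 5=b, 6=a, 7=a. Each edge has distinct colors on its endpoints.

2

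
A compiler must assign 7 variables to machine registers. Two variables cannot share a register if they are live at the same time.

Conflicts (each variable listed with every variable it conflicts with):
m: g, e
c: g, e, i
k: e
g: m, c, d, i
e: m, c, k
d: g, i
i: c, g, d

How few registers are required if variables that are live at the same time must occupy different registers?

c, g, i pairwise conflict, so at least 3 registers are needed.
Using 3 registers: m=2, c=3, k=2, g=1, e=1, d=3, i=2. Every pair that conflicts lands in different registers.

3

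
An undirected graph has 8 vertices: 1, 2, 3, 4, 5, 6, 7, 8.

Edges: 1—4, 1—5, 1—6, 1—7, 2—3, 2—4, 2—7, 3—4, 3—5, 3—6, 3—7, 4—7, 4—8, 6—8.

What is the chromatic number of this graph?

2, 3, 4, 7 are pairwise adjacent (a clique of size 4), so at least 4 colors are needed.
4 colors suffice: 1=a, 2=d, 3=a, 4=b, 5=b, 6=b, 7=c, 8=a. Every edge joins two different colors.

4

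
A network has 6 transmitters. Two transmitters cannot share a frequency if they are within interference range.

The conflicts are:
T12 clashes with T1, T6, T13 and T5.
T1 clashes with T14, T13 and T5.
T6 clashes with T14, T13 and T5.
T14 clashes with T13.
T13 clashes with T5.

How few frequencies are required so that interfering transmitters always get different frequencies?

4

T12, T6, T13, T5 pairwise conflict, so at least 4 frequencies are needed.
A valid assignment using 4 frequencies: T12=3, T1=4, T6=4, T14=2, T13=1, T5=2. Every pair that conflicts lands in different frequencies.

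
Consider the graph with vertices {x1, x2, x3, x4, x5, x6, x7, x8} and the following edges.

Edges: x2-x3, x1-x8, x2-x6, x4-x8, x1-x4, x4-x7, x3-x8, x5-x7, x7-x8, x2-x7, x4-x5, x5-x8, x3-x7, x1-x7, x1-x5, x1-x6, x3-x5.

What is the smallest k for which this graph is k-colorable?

5

x1, x4, x5, x7, x8 form a clique, so at least 5 colors are needed.
5 colors suffice: color 1 → {x6, x7}; color 2 → {x2, x5}; color 3 → {x8}; color 4 → {x1, x3}; color 5 → {x4}. Each edge has distinct colors on its endpoints.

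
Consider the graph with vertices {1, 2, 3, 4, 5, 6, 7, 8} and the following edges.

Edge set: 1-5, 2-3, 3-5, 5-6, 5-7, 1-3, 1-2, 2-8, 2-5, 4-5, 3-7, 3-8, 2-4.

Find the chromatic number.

4

1, 2, 3, 5 form a clique, so at least 4 colors are needed.
One proper 4-coloring: 1=yellow, 2=blue, 3=green, 4=green, 5=red, 6=blue, 7=blue, 8=red. No two adjacent vertices share a color.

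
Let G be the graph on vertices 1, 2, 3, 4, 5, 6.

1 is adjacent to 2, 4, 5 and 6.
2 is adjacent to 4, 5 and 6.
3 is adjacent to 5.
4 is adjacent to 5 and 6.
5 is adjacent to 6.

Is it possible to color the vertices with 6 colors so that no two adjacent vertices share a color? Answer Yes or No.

Yes

The chromatic number is 5. 1, 2, 4, 5, 6 are mutually adjacent (a clique of size 5), so at least 5 colors are needed.
5 colors suffice: color a → {5}; color b → {3, 4}; color c → {6}; color d → {1}; color e → {2}.
Since 6 ≥ 5, a proper 6-coloring certainly exists.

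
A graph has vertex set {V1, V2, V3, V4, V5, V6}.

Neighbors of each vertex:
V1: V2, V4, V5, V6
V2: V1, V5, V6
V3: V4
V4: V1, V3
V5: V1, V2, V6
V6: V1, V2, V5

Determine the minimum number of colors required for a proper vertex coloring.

4

V1, V2, V5, V6 are mutually adjacent (a clique of size 4), so at least 4 colors are needed.
4 colors suffice: color R → {V1, V3}; color B → {V4, V6}; color G → {V2}; color Y → {V5}. Each edge has distinct colors on its endpoints.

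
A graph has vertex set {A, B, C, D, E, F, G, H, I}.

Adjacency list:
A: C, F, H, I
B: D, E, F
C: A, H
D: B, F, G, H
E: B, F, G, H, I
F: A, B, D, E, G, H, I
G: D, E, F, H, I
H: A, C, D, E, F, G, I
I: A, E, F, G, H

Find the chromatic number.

E, F, G, H, I are pairwise adjacent (a clique of size 5), so at least 5 colors are needed.
5 colors suffice: color red → {C, F}; color blue → {B, H}; color green → {A, D, E}; color yellow → {G}; color purple → {I}. No two adjacent vertices share a color.

5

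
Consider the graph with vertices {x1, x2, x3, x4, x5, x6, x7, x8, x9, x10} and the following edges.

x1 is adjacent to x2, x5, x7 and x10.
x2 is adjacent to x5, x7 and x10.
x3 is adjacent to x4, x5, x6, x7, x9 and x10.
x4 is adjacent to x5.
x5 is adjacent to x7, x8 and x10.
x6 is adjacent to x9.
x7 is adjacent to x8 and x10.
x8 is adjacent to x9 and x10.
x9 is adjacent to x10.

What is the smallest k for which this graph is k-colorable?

5

x1, x2, x5, x7, x10 are pairwise adjacent (a clique of size 5), so at least 5 colors are needed.
5 colors suffice: color 1 → {x5, x9}; color 2 → {x4, x6, x10}; color 3 → {x7}; color 4 → {x2, x3, x8}; color 5 → {x1}. Every edge joins two different colors.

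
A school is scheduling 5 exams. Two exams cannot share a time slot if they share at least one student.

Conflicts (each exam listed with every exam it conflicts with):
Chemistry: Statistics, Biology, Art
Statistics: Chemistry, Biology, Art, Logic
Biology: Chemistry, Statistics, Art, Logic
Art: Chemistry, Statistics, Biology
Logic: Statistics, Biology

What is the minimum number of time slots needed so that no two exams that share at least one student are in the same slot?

4

Chemistry, Statistics, Biology, Art pairwise conflict, so at least 4 time slots are needed.
A valid assignment using 4 time slots: Chemistry=3, Statistics=2, Biology=1, Art=4, Logic=3. Every pair that conflicts lands in different time slots.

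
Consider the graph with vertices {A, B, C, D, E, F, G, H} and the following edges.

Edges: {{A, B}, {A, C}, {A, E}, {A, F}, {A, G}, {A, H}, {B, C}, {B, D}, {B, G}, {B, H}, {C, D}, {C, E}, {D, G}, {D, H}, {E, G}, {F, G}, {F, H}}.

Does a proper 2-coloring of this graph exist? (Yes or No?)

No

B, D, H form a triangle, so at least 3 colors are needed.
So 2 colors are not enough.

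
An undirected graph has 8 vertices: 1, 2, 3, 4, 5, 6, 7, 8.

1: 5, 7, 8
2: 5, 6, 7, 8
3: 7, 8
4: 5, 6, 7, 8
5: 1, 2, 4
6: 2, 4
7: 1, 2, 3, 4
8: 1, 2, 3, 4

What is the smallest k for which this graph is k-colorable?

1 and 8 are adjacent, so at least 2 colors are needed.
One proper 2-coloring: 1=b, 2=b, 3=b, 4=b, 5=a, 6=a, 7=a, 8=a. No two adjacent vertices share a color.

2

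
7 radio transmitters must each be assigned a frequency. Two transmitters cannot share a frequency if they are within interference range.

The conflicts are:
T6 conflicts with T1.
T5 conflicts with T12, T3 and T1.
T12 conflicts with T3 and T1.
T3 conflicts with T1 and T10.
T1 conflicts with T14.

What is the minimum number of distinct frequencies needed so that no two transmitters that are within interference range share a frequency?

4

T5, T12, T3, T1 all conflict with each other, so at least 4 frequencies are needed.
4 frequencies suffice: frequency 1 → {T1, T10}; frequency 2 → {T6, T3, T14}; frequency 3 → {T12}; frequency 4 → {T5}. Each listed conflict is separated.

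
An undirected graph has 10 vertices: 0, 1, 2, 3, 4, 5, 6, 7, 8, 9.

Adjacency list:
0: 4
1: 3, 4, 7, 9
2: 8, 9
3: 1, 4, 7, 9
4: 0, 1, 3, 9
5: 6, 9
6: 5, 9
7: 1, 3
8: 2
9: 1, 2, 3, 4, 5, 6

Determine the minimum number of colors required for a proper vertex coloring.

1, 3, 4, 9 are mutually adjacent (a clique of size 4), so at least 4 colors are needed.
4 colors suffice: color red → {0, 7, 8, 9}; color blue → {2, 3, 5}; color green → {4, 6}; color yellow → {1}. Each edge has distinct colors on its endpoints.

4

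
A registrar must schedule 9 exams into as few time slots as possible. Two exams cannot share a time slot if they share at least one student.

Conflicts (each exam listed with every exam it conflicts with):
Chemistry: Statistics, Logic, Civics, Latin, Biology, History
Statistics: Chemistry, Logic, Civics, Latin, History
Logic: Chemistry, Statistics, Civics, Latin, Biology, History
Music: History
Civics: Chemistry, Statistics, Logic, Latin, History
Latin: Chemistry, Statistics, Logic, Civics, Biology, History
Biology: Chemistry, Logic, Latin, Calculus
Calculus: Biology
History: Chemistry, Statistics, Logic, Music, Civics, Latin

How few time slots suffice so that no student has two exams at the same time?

Chemistry, Statistics, Logic, Civics, Latin, History all conflict with each other, so at least 6 time slots are needed.
6 time slots suffice: time slot 1 → {Music, Latin, Calculus}; time slot 2 → {Chemistry}; time slot 3 → {Logic}; time slot 4 → {Biology, History}; time slot 5 → {Civics}; time slot 6 → {Statistics}. Each listed conflict is separated.

6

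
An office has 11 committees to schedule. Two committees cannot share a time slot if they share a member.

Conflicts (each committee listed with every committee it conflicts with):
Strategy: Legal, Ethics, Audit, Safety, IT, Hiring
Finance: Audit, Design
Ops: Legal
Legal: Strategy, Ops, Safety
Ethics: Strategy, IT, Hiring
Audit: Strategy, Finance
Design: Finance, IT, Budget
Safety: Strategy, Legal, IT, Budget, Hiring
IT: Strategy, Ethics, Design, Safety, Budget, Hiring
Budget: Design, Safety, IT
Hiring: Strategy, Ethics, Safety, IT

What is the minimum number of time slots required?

Strategy, Ethics, IT, Hiring all conflict with each other, so at least 4 time slots are needed.
4 time slots suffice: time slot 1 → {Finance, Legal, IT}; time slot 2 → {Strategy, Ops, Design}; time slot 3 → {Ethics, Audit, Safety}; time slot 4 → {Budget, Hiring}. Each listed conflict is separated.

4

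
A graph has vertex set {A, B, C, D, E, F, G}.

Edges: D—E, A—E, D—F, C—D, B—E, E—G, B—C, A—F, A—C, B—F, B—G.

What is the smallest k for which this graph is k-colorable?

3

B, E, G are pairwise adjacent, so at least 3 colors are needed.
3 colors suffice: color 1 → {C, E, F}; color 2 → {A, B, D}; color 3 → {G}. No two adjacent vertices share a color.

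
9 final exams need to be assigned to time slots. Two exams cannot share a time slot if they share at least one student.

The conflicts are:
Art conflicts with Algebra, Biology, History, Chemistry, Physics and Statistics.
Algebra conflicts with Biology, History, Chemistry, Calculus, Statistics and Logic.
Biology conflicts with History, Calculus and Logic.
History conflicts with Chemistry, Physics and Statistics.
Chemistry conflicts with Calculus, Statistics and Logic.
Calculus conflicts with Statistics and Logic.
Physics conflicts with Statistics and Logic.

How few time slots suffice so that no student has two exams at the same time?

5

Art, Algebra, History, Chemistry, Statistics pairwise conflict, so at least 5 time slots are needed.
5 time slots suffice: time slot 1 → {Algebra, Physics}; time slot 2 → {Biology, Statistics}; time slot 3 → {Art, Calculus}; time slot 4 → {History, Logic}; time slot 5 → {Chemistry}. No two conflicting exams share a time slot.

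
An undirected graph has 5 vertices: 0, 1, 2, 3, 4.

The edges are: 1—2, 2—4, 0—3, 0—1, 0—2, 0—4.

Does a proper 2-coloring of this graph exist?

0, 2, 4 form a triangle, so at least 3 colors are needed.
So 2 colors are not enough.

No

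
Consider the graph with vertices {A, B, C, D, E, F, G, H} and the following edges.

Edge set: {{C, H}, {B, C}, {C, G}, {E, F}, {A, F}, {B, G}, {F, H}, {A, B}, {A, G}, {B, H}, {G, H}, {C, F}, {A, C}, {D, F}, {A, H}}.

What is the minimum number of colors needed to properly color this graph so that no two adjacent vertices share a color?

5

A, B, C, G, H are pairwise adjacent (a clique of size 5), so at least 5 colors are needed.
One proper 5-coloring: A=1, B=2, C=3, D=1, E=1, F=2, G=5, H=4. Every edge joins two different colors.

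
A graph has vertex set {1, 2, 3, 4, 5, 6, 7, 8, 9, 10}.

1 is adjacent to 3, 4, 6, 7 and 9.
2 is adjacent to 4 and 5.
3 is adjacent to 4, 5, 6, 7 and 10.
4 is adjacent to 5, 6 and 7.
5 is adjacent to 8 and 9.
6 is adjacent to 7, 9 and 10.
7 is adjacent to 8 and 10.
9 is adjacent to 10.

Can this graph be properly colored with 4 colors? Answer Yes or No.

No

1, 3, 4, 6, 7 are pairwise adjacent (a clique of size 5), so at least 5 colors are needed.
So 4 colors are not enough.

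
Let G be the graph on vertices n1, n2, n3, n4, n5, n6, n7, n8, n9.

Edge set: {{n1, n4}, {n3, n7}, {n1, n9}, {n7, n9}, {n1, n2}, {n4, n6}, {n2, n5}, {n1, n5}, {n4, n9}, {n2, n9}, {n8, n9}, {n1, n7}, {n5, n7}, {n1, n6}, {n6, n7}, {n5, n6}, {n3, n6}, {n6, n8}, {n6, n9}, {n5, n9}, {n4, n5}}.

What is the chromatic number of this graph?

5

n1, n5, n6, n7, n9 are mutually adjacent (a clique of size 5), so at least 5 colors are needed.
One proper 5-coloring: n1=green, n2=blue, n3=red, n4=purple, n5=yellow, n6=blue, n7=purple, n8=green, n9=red. Each edge has distinct colors on its endpoints.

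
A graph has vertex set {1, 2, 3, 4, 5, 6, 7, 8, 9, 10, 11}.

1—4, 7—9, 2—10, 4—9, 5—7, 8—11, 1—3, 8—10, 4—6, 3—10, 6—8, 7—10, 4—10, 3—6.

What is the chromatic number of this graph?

2

1 and 4 are adjacent, so at least 2 colors are needed.
2 colors suffice: 1=a, 2=b, 3=b, 4=b, 5=a, 6=a, 7=b, 8=b, 9=a, 10=a, 11=a. Each edge has distinct colors on its endpoints.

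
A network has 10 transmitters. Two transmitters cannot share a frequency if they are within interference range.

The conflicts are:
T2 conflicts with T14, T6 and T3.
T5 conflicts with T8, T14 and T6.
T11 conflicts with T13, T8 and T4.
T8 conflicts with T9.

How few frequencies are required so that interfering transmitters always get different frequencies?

2

T11 and T13 conflict, so at least 2 frequencies are needed.
2 frequencies suffice: frequency 1 → {T2, T5, T11, T9}; frequency 2 → {T13, T8, T14, T6, T3, T4}. No two conflicting transmitters share a frequency.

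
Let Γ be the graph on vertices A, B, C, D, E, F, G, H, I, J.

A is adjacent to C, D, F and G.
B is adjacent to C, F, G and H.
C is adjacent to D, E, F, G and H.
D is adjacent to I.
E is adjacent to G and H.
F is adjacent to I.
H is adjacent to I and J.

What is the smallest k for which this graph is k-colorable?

B, C, H form a triangle, so at least 3 colors are needed.
3 colors suffice: color 1 → {C, I, J}; color 2 → {D, F, G, H}; color 3 → {A, B, E}. Every edge joins two different colors.

3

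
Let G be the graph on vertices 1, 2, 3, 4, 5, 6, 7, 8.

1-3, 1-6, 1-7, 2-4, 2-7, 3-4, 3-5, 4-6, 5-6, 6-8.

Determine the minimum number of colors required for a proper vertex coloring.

3

The cycle 2-4-3-1-7-2 has odd length 5, so it cannot be 2-colored; at least 3 colors are needed.
3 colors suffice: color red → {2, 3, 6}; color blue → {1, 4, 5, 8}; color green → {7}. Every edge joins two different colors.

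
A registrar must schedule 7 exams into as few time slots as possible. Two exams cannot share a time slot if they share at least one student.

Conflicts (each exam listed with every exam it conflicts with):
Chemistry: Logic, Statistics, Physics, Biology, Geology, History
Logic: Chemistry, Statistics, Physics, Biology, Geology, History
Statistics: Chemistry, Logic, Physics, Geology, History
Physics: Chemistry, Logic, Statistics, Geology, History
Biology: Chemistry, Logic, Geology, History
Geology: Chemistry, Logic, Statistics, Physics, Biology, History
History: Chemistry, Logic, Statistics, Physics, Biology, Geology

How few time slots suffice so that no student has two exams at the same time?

Chemistry, Logic, Statistics, Physics, Geology, History all conflict with each other, so at least 6 time slots are needed.
6 time slots suffice: Chemistry=1, Logic=2, Statistics=5, Physics=6, Biology=5, Geology=3, History=4. Every pair that conflicts lands in different time slots.

6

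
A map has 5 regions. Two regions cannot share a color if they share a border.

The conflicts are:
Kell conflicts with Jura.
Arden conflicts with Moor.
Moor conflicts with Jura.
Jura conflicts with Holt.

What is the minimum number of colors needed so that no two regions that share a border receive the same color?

Jura and Holt conflict, so at least 2 colors are needed.
2 colors suffice: color 1 → {Arden, Jura}; color 2 → {Kell, Moor, Holt}. No two conflicting regions share a color.

2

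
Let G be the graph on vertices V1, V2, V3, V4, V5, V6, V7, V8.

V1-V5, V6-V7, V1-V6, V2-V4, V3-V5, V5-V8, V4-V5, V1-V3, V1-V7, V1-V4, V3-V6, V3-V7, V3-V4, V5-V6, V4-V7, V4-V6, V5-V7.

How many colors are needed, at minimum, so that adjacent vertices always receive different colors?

6

V1, V3, V4, V5, V6, V7 are pairwise adjacent (a clique of size 6), so at least 6 colors are needed.
6 colors suffice: color 1 → {V4, V8}; color 2 → {V2, V5}; color 3 → {V1}; color 4 → {V6}; color 5 → {V3}; color 6 → {V7}. Each edge has distinct colors on its endpoints.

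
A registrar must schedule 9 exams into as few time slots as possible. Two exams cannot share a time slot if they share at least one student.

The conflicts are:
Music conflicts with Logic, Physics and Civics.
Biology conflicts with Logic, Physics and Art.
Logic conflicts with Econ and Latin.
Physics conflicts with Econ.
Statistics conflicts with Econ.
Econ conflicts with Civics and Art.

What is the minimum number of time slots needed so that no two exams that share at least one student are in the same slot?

Econ and Civics conflict, so at least 2 time slots are needed.
2 time slots suffice: time slot 1 → {Music, Biology, Econ, Latin}; time slot 2 → {Logic, Physics, Statistics, Civics, Art}. Every pair that conflicts lands in different time slots.

2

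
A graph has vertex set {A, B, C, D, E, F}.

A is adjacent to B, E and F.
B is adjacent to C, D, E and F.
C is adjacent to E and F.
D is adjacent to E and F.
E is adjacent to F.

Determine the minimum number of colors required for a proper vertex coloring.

4

B, C, E, F are pairwise adjacent (a clique of size 4), so at least 4 colors are needed.
4 colors suffice: A=4, B=1, C=4, D=4, E=3, F=2. No two adjacent vertices share a color.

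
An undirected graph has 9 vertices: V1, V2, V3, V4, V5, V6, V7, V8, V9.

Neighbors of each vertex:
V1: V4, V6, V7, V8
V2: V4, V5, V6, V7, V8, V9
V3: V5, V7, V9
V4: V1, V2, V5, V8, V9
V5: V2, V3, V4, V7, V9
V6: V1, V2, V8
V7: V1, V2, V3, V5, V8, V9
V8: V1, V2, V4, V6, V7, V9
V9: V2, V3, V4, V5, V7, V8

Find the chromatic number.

V2, V5, V7, V9 form a clique, so at least 4 colors are needed.
A valid assignment using 4 colors: V1=2, V2=2, V3=2, V4=1, V5=3, V6=1, V7=1, V8=3, V9=4. Each edge has distinct colors on its endpoints.

4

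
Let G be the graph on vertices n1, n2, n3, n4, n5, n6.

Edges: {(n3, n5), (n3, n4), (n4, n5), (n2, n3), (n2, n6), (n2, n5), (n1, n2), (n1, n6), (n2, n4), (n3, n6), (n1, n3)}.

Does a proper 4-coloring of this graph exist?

Yes

The chromatic number is 4. n1, n2, n3, n6 are pairwise adjacent (a clique of size 4), so at least 4 colors are needed.
4 colors suffice: color 1 → {n2}; color 2 → {n3}; color 3 → {n5, n6}; color 4 → {n1, n4}.
That is already a proper 4-coloring.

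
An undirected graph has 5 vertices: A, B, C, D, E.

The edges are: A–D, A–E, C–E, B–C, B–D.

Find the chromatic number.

3

The cycle E-C-B-D-A-E has odd length 5, so it cannot be 2-colored; at least 3 colors are needed.
One proper 3-coloring: A=2, B=1, C=2, D=3, E=1. Every edge joins two different colors.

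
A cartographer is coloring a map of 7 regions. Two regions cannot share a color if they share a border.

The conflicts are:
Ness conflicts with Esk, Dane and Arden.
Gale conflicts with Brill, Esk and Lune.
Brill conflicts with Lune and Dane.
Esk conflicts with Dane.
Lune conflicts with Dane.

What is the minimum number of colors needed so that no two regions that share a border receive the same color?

3

Brill, Lune, Dane are mutually in conflict, so at least 3 colors are needed.
3 colors suffice: Ness=2, Gale=1, Brill=2, Esk=3, Lune=3, Dane=1, Arden=1. No two conflicting regions share a color.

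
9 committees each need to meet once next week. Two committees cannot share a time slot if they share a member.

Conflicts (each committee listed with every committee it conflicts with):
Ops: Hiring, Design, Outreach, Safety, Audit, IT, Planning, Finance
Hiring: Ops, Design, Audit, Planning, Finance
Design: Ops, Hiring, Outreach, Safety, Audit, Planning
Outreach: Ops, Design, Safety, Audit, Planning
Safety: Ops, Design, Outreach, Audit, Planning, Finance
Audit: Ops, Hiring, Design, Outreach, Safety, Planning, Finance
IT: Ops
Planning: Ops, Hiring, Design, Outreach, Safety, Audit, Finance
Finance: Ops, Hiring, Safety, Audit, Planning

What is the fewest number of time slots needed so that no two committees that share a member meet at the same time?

6

Ops, Design, Outreach, Safety, Audit, Planning are mutually in conflict, so at least 6 time slots are needed.
6 time slots suffice: time slot 1 → {Ops}; time slot 2 → {IT, Planning}; time slot 3 → {Audit}; time slot 4 → {Hiring, Safety}; time slot 5 → {Design, Finance}; time slot 6 → {Outreach}. Every pair that conflicts lands in different time slots.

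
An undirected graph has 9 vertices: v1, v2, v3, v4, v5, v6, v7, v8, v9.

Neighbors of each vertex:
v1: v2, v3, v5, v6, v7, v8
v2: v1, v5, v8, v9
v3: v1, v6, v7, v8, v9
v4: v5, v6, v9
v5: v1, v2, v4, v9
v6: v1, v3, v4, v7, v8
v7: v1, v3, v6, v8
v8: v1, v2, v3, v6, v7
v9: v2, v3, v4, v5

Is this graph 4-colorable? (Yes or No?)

No

v1, v3, v6, v7, v8 are mutually adjacent (a clique of size 5), so at least 5 colors are needed.
So 4 colors are not enough.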